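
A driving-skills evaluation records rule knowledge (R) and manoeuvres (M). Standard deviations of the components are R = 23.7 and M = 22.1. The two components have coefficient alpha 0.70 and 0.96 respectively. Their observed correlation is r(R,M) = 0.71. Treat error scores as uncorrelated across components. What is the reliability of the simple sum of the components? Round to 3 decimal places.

0.895

Var(R+M) = 23.7² + 22.1² + 2·[23.7·22.1·0.71] = 1050.1 + 743.753 = 1793.85.
Under uncorrelated errors the observed covariances equal the true-score covariances, so only the own-variance terms attenuate.
True-score variance = [23.7²·0.70 + 22.1²·0.96] + 743.753 = 862.057 + 743.753 = 1605.81.
Reliability = 1605.81 / 1793.85 = 0.895.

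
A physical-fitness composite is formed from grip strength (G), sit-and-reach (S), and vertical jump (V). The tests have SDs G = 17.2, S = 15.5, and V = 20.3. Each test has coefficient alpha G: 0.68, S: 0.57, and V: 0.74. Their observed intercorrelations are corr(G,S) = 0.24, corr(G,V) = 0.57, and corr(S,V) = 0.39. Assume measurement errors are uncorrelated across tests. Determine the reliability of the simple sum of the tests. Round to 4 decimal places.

Var(G+S+V) = 17.2² + 15.5² + 20.3² + 2·[17.2·15.5·0.24 + 17.2·20.3·0.57 + 15.5·20.3·0.39] = 948.18 + 771.437 = 1719.62.
Because errors are independent across components, Cov(Tᵢ,Tⱼ) = Cov(Xᵢ,Xⱼ); the off-diagonal part of the true-score variance is the same as above.
True-score variance = [17.2²·0.68 + 15.5²·0.57 + 20.3²·0.74] + 771.437 = 643.06 + 771.437 = 1414.5.
Reliability = 1414.5 / 1719.62 = 0.8226.

0.8226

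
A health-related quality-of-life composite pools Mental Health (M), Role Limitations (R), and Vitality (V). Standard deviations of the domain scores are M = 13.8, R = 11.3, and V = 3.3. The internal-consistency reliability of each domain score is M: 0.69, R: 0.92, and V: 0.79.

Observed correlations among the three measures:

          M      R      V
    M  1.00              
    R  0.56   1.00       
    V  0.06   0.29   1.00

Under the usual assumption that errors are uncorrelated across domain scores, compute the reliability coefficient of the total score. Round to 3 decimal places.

Var(M+R+V) = 13.8² + 11.3² + 3.3² + 2·[13.8·11.3·0.56 + 13.8·3.3·0.06 + 11.3·3.3·0.29] = 329.02 + 201.746 = 530.766.
With uncorrelated errors the cross-covariances are all true-score covariance, so they carry over unchanged; only the diagonal terms shrink to ρᵢσᵢ².
True-score variance = [13.8²·0.69 + 11.3²·0.92 + 3.3²·0.79] + 201.746 = 257.482 + 201.746 = 459.227.
Reliability = 459.227 / 530.766 = 0.865.

0.865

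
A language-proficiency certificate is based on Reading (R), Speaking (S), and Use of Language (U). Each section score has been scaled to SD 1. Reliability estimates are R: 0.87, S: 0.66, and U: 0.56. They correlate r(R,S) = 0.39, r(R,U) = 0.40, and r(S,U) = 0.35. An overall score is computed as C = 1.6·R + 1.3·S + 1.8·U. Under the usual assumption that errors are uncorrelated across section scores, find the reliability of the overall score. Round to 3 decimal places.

0.821

Var(C) = 1.6² + 1.3² + 1.8² + 2·[2.08·0.39 + 2.88·0.40 + 2.34·0.35] = 7.49 + 5.5644 = 13.0544.
With uncorrelated errors the cross-covariances are all true-score covariance, so they carry over unchanged; only the diagonal terms shrink to ρᵢσᵢ².
True-score variance = [1.6²·0.87 + 1.3²·0.66 + 1.8²·0.56] + 5.5644 = 5.157 + 5.5644 = 10.7214.
Reliability = 10.7214 / 13.0544 = 0.821.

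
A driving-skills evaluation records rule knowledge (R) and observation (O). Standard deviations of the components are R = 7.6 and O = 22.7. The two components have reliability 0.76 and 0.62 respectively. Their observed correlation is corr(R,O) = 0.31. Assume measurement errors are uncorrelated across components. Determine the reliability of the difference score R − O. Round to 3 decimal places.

Var(R−O) = 7.6² + 22.7² − 2·7.6·22.7·0.31 = 573.05 − 106.962 = 466.088.
With uncorrelated errors the cross-covariances are all true-score covariance, so they carry over unchanged; only the diagonal terms shrink to ρᵢσᵢ².
True-score variance = [7.6²·0.76 + 22.7²·0.62] − 106.962 = 363.377 − 106.962 = 256.415.
Reliability = 256.415 / 466.088 = 0.550.

0.550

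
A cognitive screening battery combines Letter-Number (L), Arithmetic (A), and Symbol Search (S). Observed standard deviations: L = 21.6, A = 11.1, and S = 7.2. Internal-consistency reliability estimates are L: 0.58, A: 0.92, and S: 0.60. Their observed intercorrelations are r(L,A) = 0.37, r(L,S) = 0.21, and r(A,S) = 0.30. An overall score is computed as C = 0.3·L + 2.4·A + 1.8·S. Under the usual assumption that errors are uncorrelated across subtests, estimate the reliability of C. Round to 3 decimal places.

Var(C) = 0.3²·21.6² + 2.4²·11.1² + 1.8²·7.2² + 2·[0.72·21.6·11.1·0.37 + 0.54·21.6·7.2·0.21 + 4.32·11.1·7.2·0.30] = 919.642 + 370.169 = 1289.81.
Under uncorrelated errors the observed covariances equal the true-score covariances, so only the own-variance terms attenuate.
True-score variance = [0.3²·21.6²·0.58 + 2.4²·11.1²·0.92 + 1.8²·7.2²·0.60] + 370.169 = 778.046 + 370.169 = 1148.21.
Reliability = 1148.21 / 1289.81 = 0.890.

0.890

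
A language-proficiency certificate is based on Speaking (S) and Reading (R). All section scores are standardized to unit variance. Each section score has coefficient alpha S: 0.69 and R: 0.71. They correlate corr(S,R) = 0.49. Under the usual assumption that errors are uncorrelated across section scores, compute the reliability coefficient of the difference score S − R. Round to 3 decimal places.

Var(S−R) = 1 + 1 − 2·0.49 = 2 − 0.98 = 1.02.
With uncorrelated errors the cross-covariances are all true-score covariance, so they carry over unchanged; only the diagonal terms shrink to ρᵢσᵢ².
True-score variance = [0.69 + 0.71] − 0.98 = 1.4 − 0.98 = 0.42.
Reliability = 0.42 / 1.02 = 0.412.

0.412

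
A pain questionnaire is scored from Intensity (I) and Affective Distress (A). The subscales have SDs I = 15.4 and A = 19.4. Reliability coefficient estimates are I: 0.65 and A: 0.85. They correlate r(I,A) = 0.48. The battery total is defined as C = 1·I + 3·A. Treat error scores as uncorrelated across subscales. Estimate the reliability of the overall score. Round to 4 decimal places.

0.8682

Var(C) = 15.4² + 3²·19.4² + 2·[3·15.4·19.4·0.48] = 3624.4 + 860.429 = 4484.83.
Because errors are independent across components, Cov(Tᵢ,Tⱼ) = Cov(Xᵢ,Xⱼ); the off-diagonal part of the true-score variance is the same as above.
True-score variance = [15.4²·0.65 + 3²·19.4²·0.85] + 860.429 = 3033.31 + 860.429 = 3893.74.
Reliability = 3893.74 / 4484.83 = 0.8682.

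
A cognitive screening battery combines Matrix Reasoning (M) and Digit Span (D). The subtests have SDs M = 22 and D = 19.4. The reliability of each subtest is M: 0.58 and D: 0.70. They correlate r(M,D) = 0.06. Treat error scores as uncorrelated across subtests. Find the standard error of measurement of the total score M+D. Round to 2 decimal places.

Var(total) = 860.36 + 51.216 = 911.576.
True-score variance = 544.172 + 51.216 = 595.388, so reliability = 0.6531.
Error variance = 911.576 − 595.388 = 316.188; SEM = √316.188 = 17.78.

17.78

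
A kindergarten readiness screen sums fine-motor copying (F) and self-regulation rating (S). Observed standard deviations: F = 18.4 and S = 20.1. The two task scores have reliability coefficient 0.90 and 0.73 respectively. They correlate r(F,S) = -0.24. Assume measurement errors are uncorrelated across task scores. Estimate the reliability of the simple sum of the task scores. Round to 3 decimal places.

0.747

Var(F+S) = 18.4² + 20.1² + 2·[18.4·20.1·(-0.24)] = 742.57 − 177.523 = 565.047.
Because errors are independent across components, Cov(Tᵢ,Tⱼ) = Cov(Xᵢ,Xⱼ); the off-diagonal part of the true-score variance is the same as above.
True-score variance = [18.4²·0.90 + 20.1²·0.73] − 177.523 = 599.631 − 177.523 = 422.108.
Reliability = 422.108 / 565.047 = 0.747.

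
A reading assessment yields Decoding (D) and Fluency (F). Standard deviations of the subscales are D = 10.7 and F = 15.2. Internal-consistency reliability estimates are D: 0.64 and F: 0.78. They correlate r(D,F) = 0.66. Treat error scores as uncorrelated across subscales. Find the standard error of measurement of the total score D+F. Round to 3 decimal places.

9.594

Var(total) = 345.53 + 214.685 = 560.215.
True-score variance = 253.485 + 214.685 = 468.17, so reliability = 0.8357.
Error variance = 560.215 − 468.17 = 92.0452; SEM = √92.0452 = 9.594.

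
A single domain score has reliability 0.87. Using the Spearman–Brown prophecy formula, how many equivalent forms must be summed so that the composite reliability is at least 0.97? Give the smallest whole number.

k ≥ ρ*(1−ρ₁)/(ρ₁(1−ρ*)) = 0.97·0.13 / (0.87·0.03) = 4.831.
Smallest integer k = 5.

5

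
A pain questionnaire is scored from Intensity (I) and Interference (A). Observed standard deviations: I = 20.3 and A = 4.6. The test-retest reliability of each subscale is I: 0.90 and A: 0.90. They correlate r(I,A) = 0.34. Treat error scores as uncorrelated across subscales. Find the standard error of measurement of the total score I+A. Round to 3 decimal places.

Var(total) = 433.25 + 63.4984 = 496.748.
True-score variance = 389.925 + 63.4984 = 453.423, so reliability = 0.9128.
Error variance = 496.748 − 453.423 = 43.325; SEM = √43.325 = 6.582.

6.582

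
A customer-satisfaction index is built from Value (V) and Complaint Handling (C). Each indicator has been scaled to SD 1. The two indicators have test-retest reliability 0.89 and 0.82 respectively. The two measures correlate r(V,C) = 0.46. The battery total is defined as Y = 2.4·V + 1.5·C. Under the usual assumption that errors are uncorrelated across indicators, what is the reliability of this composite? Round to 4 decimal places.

0.9083

Var(Y) = 2.4² + 1.5² + 2·[3.6·0.46] = 8.01 + 3.312 = 11.322.
Because errors are independent across components, Cov(Tᵢ,Tⱼ) = Cov(Xᵢ,Xⱼ); the off-diagonal part of the true-score variance is the same as above.
True-score variance = [2.4²·0.89 + 1.5²·0.82] + 3.312 = 6.9714 + 3.312 = 10.2834.
Reliability = 10.2834 / 11.322 = 0.9083.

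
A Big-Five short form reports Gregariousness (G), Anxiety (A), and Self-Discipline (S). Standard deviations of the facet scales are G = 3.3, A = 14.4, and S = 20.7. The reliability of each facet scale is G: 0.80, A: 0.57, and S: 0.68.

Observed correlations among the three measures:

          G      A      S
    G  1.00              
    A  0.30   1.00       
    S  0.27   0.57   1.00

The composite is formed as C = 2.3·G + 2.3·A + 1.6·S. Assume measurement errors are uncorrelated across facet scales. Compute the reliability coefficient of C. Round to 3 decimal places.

Var(C) = 2.3²·3.3² + 2.3²·14.4² + 1.6²·20.7² + 2·[5.29·3.3·14.4·0.30 + 3.68·3.3·20.7·0.27 + 3.68·14.4·20.7·0.57] = 2251.48 + 1537.08 = 3788.56.
Under uncorrelated errors the observed covariances equal the true-score covariances, so only the own-variance terms attenuate.
True-score variance = [2.3²·3.3²·0.80 + 2.3²·14.4²·0.57 + 1.6²·20.7²·0.68] + 1537.08 = 1417.25 + 1537.08 = 2954.33.
Reliability = 2954.33 / 3788.56 = 0.780.

0.780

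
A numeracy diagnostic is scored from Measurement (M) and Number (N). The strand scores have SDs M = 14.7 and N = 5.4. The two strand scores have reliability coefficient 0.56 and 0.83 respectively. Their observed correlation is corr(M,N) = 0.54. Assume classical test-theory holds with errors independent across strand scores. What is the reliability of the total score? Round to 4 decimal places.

Var(M+N) = 14.7² + 5.4² + 2·[14.7·5.4·0.54] = 245.25 + 85.7304 = 330.98.
Because errors are independent across components, Cov(Tᵢ,Tⱼ) = Cov(Xᵢ,Xⱼ); the off-diagonal part of the true-score variance is the same as above.
True-score variance = [14.7²·0.56 + 5.4²·0.83] + 85.7304 = 145.213 + 85.7304 = 230.944.
Reliability = 230.944 / 330.98 = 0.6978.

0.6978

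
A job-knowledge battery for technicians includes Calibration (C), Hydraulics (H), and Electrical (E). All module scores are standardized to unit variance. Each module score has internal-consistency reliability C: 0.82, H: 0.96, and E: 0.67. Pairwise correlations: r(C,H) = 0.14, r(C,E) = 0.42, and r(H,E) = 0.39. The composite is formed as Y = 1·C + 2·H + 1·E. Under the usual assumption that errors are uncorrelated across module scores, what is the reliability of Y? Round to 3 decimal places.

Var(Y) = 1 + 2² + 1 + 2·[2·0.14 + 0.42 + 2·0.39] = 6 + 2.96 = 8.96.
With uncorrelated errors the cross-covariances are all true-score covariance, so they carry over unchanged; only the diagonal terms shrink to ρᵢσᵢ².
True-score variance = [0.82 + 2²·0.96 + 0.67] + 2.96 = 5.33 + 2.96 = 8.29.
Reliability = 8.29 / 8.96 = 0.925.

0.925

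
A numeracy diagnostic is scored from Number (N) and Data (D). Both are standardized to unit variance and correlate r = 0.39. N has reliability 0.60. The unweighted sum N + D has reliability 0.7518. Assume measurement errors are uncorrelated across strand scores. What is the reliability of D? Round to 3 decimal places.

Var(N+D) = 2 + 2·0.39 = 2.780.
True-score variance = ρ_N + ρ_D + 2·0.39, so 0.7518 = (0.60 + ρ_D + 0.78) / 2.780.
ρ_D = 0.7518·2.780 − 0.60 − 0.78 = 0.710.

0.710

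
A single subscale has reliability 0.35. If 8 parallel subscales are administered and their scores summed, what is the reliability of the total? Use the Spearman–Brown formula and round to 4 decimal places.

0.8116

ρ_k = kρ / (1 + (k−1)ρ) = 8·0.35 / (1 + 7·0.35) = 2.800 / 3.450 = 0.8116.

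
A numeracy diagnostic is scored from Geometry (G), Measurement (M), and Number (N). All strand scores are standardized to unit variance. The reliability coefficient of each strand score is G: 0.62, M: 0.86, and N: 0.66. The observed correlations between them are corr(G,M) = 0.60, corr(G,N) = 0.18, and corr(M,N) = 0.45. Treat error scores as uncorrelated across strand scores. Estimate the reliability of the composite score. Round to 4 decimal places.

Var(G+M+N) = 3 + 2·[0.60 + 0.18 + 0.45] = 3 + 2.46 = 5.46.
Because errors are independent across components, Cov(Tᵢ,Tⱼ) = Cov(Xᵢ,Xⱼ); the off-diagonal part of the true-score variance is the same as above.
True-score variance = [0.62 + 0.86 + 0.66] + 2.46 = 2.14 + 2.46 = 4.6.
Reliability = 4.6 / 5.46 = 0.8425.

0.8425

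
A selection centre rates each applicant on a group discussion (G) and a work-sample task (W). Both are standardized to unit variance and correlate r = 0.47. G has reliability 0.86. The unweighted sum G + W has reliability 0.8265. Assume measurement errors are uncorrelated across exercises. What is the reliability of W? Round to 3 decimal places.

0.630

Var(G+W) = 2 + 2·0.47 = 2.940.
True-score variance = ρ_G + ρ_W + 2·0.47, so 0.8265 = (0.86 + ρ_W + 0.94) / 2.940.
ρ_W = 0.8265·2.940 − 0.86 − 0.94 = 0.630.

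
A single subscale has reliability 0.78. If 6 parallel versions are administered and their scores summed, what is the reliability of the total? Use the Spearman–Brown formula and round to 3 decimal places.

ρ_k = kρ / (1 + (k−1)ρ) = 6·0.78 / (1 + 5·0.78) = 4.680 / 4.900 = 0.955.

0.955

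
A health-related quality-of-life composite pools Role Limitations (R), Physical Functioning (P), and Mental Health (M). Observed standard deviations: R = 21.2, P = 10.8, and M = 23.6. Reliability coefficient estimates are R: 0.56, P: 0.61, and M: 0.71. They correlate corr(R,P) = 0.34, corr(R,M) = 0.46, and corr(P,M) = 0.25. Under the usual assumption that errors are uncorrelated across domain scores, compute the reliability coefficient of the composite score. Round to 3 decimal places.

Var(R+P+M) = 21.2² + 10.8² + 23.6² + 2·[21.2·10.8·0.34 + 21.2·23.6·0.46 + 10.8·23.6·0.25] = 1123.04 + 743.427 = 1866.47.
Because errors are independent across components, Cov(Tᵢ,Tⱼ) = Cov(Xᵢ,Xⱼ); the off-diagonal part of the true-score variance is the same as above.
True-score variance = [21.2²·0.56 + 10.8²·0.61 + 23.6²·0.71] + 743.427 = 718.278 + 743.427 = 1461.71.
Reliability = 1461.71 / 1866.47 = 0.783.

0.783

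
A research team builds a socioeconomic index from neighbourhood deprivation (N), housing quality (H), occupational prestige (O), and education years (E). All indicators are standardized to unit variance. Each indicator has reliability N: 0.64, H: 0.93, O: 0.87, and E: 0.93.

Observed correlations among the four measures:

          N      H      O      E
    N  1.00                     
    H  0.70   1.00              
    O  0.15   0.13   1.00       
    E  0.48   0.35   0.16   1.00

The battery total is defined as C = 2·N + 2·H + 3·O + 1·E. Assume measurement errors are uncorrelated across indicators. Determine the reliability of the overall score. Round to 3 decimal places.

Var(C) = 2² + 2² + 3² + 1 + 2·[4·0.70 + 6·0.15 + 2·0.48 + 6·0.13 + 2·0.35 + 3·0.16] = 18 + 13.24 = 31.24.
With uncorrelated errors the cross-covariances are all true-score covariance, so they carry over unchanged; only the diagonal terms shrink to ρᵢσᵢ².
True-score variance = [2²·0.64 + 2²·0.93 + 3²·0.87 + 0.93] + 13.24 = 15.04 + 13.24 = 28.28.
Reliability = 28.28 / 31.24 = 0.905.

0.905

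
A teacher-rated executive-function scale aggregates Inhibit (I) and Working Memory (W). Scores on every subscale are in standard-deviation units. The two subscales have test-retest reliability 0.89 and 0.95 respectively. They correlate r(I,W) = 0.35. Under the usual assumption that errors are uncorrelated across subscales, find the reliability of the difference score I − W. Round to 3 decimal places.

0.877

Var(I−W) = 1 + 1 − 2·0.35 = 2 − 0.7 = 1.3.
Because errors are independent across components, Cov(Tᵢ,Tⱼ) = Cov(Xᵢ,Xⱼ); the off-diagonal part of the true-score variance is the same as above.
True-score variance = [0.89 + 0.95] − 0.7 = 1.84 − 0.7 = 1.14.
Reliability = 1.14 / 1.3 = 0.877.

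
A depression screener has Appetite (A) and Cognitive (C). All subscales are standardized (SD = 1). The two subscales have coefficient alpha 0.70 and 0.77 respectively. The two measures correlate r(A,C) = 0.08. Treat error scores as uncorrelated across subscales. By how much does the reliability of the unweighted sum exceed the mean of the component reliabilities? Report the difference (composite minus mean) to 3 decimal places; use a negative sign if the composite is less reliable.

Var(sum) = 2 + 0.16 = 2.16; true-score variance = 1.47 + 0.16 = 1.63; composite reliability = 0.7546.
Mean component reliability = 0.7350.
Difference = 0.7546 − 0.7350 = 0.020.

0.020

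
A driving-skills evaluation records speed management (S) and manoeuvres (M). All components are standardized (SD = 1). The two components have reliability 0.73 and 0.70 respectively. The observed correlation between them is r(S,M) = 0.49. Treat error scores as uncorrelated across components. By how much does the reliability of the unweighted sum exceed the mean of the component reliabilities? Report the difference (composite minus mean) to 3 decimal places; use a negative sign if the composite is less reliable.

Var(sum) = 2 + 0.98 = 2.98; true-score variance = 1.43 + 0.98 = 2.41; composite reliability = 0.8087.
Mean component reliability = 0.7150.
Difference = 0.8087 − 0.7150 = 0.094.

0.094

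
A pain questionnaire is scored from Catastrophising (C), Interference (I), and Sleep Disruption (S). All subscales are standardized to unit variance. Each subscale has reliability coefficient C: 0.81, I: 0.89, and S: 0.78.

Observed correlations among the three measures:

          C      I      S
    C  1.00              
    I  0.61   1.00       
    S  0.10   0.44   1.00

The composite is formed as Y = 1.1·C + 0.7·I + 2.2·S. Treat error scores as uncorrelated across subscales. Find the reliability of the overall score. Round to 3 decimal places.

Var(Y) = 1.1² + 0.7² + 2.2² + 2·[0.77·0.61 + 2.42·0.10 + 1.54·0.44] = 6.54 + 2.7786 = 9.3186.
Under uncorrelated errors the observed covariances equal the true-score covariances, so only the own-variance terms attenuate.
True-score variance = [1.1²·0.81 + 0.7²·0.89 + 2.2²·0.78] + 2.7786 = 5.1914 + 2.7786 = 7.97.
Reliability = 7.97 / 9.3186 = 0.855.

0.855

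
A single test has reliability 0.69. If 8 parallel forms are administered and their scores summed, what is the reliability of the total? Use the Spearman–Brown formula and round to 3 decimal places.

0.947

ρ_k = kρ / (1 + (k−1)ρ) = 8·0.69 / (1 + 7·0.69) = 5.520 / 5.830 = 0.947.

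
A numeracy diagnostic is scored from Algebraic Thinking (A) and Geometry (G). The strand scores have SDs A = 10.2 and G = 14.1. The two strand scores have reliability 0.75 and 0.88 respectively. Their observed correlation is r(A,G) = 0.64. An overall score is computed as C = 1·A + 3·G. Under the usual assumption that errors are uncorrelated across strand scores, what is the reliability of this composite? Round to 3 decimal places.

0.902

Var(C) = 10.2² + 3²·14.1² + 2·[3·10.2·14.1·0.64] = 1893.33 + 552.269 = 2445.6.
Because errors are independent across components, Cov(Tᵢ,Tⱼ) = Cov(Xᵢ,Xⱼ); the off-diagonal part of the true-score variance is the same as above.
True-score variance = [10.2²·0.75 + 3²·14.1²·0.88] + 552.269 = 1652.61 + 552.269 = 2204.87.
Reliability = 2204.87 / 2445.6 = 0.902.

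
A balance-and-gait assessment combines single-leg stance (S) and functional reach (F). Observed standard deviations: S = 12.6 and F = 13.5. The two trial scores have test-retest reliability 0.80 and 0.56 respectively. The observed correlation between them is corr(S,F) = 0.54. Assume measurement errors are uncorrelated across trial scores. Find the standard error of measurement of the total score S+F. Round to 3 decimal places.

Var(total) = 341.01 + 183.708 = 524.718.
True-score variance = 229.068 + 183.708 = 412.776, so reliability = 0.7867.
Error variance = 524.718 − 412.776 = 111.942; SEM = √111.942 = 10.580.

10.580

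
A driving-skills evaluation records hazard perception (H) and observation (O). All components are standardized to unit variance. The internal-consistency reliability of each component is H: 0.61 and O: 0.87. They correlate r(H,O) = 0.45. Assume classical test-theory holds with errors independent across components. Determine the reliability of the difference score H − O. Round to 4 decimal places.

Var(H−O) = 1 + 1 − 2·0.45 = 2 − 0.9 = 1.1.
Under uncorrelated errors the observed covariances equal the true-score covariances, so only the own-variance terms attenuate.
True-score variance = [0.61 + 0.87] − 0.9 = 1.48 − 0.9 = 0.58.
Reliability = 0.58 / 1.1 = 0.5273.

0.5273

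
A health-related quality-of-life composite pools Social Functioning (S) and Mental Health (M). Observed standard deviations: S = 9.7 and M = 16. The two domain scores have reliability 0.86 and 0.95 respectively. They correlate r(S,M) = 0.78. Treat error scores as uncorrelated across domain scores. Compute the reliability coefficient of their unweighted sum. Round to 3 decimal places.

0.956

Var(S+M) = 9.7² + 16² + 2·[9.7·16·0.78] = 350.09 + 242.112 = 592.202.
Under uncorrelated errors the observed covariances equal the true-score covariances, so only the own-variance terms attenuate.
True-score variance = [9.7²·0.86 + 16²·0.95] + 242.112 = 324.117 + 242.112 = 566.229.
Reliability = 566.229 / 592.202 = 0.956.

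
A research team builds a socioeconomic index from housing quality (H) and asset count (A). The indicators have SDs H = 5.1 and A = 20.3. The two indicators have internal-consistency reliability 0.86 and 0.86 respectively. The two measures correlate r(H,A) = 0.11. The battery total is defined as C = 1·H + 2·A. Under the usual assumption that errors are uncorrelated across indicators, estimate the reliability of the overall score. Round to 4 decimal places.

Var(C) = 5.1² + 2²·20.3² + 2·[2·5.1·20.3·0.11] = 1674.37 + 45.5532 = 1719.92.
Because errors are independent across components, Cov(Tᵢ,Tⱼ) = Cov(Xᵢ,Xⱼ); the off-diagonal part of the true-score variance is the same as above.
True-score variance = [5.1²·0.86 + 2²·20.3²·0.86] + 45.5532 = 1439.96 + 45.5532 = 1485.51.
Reliability = 1485.51 / 1719.92 = 0.8637.

0.8637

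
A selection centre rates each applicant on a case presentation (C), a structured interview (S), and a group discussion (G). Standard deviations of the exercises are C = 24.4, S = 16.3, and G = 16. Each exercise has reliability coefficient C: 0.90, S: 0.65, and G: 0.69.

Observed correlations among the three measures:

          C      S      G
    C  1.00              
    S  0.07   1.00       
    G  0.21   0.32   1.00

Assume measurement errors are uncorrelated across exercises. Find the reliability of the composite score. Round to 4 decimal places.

Var(C+S+G) = 24.4² + 16.3² + 16² + 2·[24.4·16.3·0.07 + 24.4·16·0.21 + 16.3·16·0.32] = 1117.05 + 386.561 = 1503.61.
Under uncorrelated errors the observed covariances equal the true-score covariances, so only the own-variance terms attenuate.
True-score variance = [24.4²·0.90 + 16.3²·0.65 + 16²·0.69] + 386.561 = 885.162 + 386.561 = 1271.72.
Reliability = 1271.72 / 1503.61 = 0.8458.

0.8458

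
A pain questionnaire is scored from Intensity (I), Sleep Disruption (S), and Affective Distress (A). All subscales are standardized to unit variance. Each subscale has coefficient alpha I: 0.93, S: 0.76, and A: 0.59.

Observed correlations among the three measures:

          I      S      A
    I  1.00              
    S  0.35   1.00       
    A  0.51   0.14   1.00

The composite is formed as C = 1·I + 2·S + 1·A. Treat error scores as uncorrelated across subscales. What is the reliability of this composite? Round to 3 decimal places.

0.840

Var(C) = 1 + 2² + 1 + 2·[2·0.35 + 0.51 + 2·0.14] = 6 + 2.98 = 8.98.
Because errors are independent across components, Cov(Tᵢ,Tⱼ) = Cov(Xᵢ,Xⱼ); the off-diagonal part of the true-score variance is the same as above.
True-score variance = [0.93 + 2²·0.76 + 0.59] + 2.98 = 4.56 + 2.98 = 7.54.
Reliability = 7.54 / 8.98 = 0.840.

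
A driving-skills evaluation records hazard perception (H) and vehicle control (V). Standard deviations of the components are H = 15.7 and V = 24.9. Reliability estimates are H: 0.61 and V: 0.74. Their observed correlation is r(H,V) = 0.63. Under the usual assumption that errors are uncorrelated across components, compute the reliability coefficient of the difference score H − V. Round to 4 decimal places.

0.3118

Var(H−V) = 15.7² + 24.9² − 2·15.7·24.9·0.63 = 866.5 − 492.572 = 373.928.
Because errors are independent across components, Cov(Tᵢ,Tⱼ) = Cov(Xᵢ,Xⱼ); the off-diagonal part of the true-score variance is the same as above.
True-score variance = [15.7²·0.61 + 24.9²·0.74] − 492.572 = 609.166 − 492.572 = 116.594.
Reliability = 116.594 / 373.928 = 0.3118.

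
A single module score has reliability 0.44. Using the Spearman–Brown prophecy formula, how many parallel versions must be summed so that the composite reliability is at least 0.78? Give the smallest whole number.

5

k ≥ ρ*(1−ρ₁)/(ρ₁(1−ρ*)) = 0.78·0.56 / (0.44·0.22) = 4.512.
Smallest integer k = 5.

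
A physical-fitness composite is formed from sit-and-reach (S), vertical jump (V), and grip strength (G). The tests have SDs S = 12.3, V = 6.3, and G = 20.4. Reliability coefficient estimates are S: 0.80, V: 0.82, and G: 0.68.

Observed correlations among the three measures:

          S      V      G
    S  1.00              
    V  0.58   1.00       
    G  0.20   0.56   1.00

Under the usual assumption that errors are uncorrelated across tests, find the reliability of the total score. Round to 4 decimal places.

Var(S+V+G) = 12.3² + 6.3² + 20.4² + 2·[12.3·6.3·0.58 + 12.3·20.4·0.20 + 6.3·20.4·0.56] = 607.14 + 334.199 = 941.339.
Under uncorrelated errors the observed covariances equal the true-score covariances, so only the own-variance terms attenuate.
True-score variance = [12.3²·0.80 + 6.3²·0.82 + 20.4²·0.68] + 334.199 = 436.567 + 334.199 = 770.765.
Reliability = 770.765 / 941.339 = 0.8188.

0.8188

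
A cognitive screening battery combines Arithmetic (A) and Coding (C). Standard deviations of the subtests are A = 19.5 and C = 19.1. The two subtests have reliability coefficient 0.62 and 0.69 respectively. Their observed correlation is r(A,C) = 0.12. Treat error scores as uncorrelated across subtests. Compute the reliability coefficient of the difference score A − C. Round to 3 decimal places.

Var(A−C) = 19.5² + 19.1² − 2·19.5·19.1·0.12 = 745.06 − 89.388 = 655.672.
Because errors are independent across components, Cov(Tᵢ,Tⱼ) = Cov(Xᵢ,Xⱼ); the off-diagonal part of the true-score variance is the same as above.
True-score variance = [19.5²·0.62 + 19.1²·0.69] − 89.388 = 487.474 − 89.388 = 398.086.
Reliability = 398.086 / 655.672 = 0.607.

0.607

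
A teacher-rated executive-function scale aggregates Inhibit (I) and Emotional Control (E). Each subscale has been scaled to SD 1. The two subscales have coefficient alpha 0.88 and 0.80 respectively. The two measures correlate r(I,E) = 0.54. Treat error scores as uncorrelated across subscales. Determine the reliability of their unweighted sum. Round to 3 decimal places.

0.896

Var(I+E) = 2 + 2·[0.54] = 2 + 1.08 = 3.08.
Under uncorrelated errors the observed covariances equal the true-score covariances, so only the own-variance terms attenuate.
True-score variance = [0.88 + 0.80] + 1.08 = 1.68 + 1.08 = 2.76.
Reliability = 2.76 / 3.08 = 0.896.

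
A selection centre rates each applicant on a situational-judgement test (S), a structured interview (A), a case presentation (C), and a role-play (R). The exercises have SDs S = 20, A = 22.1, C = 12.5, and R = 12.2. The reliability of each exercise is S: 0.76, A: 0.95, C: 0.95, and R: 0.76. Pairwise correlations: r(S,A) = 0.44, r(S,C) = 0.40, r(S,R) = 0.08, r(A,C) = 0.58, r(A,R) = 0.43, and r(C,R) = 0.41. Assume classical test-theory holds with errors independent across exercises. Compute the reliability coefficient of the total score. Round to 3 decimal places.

Var(S+A+C+R) = 20² + 22.1² + 12.5² + 12.2² + 2·[20·22.1·0.44 + 20·12.5·0.40 + 20·12.2·0.08 + 22.1·12.5·0.58 + 22.1·12.2·0.43 + 12.5·12.2·0.41] = 1193.5 + 1305.37 = 2498.87.
Because errors are independent across components, Cov(Tᵢ,Tⱼ) = Cov(Xᵢ,Xⱼ); the off-diagonal part of the true-score variance is the same as above.
True-score variance = [20²·0.76 + 22.1²·0.95 + 12.5²·0.95 + 12.2²·0.76] + 1305.37 = 1029.55 + 1305.37 = 2334.92.
Reliability = 2334.92 / 2498.87 = 0.934.

0.934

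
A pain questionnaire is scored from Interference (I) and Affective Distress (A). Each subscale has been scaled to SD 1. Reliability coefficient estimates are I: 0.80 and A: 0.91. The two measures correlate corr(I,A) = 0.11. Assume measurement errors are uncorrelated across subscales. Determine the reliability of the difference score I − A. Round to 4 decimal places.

0.8371

Var(I−A) = 1 + 1 − 2·0.11 = 2 − 0.22 = 1.78.
Under uncorrelated errors the observed covariances equal the true-score covariances, so only the own-variance terms attenuate.
True-score variance = [0.80 + 0.91] − 0.22 = 1.71 − 0.22 = 1.49.
Reliability = 1.49 / 1.78 = 0.8371.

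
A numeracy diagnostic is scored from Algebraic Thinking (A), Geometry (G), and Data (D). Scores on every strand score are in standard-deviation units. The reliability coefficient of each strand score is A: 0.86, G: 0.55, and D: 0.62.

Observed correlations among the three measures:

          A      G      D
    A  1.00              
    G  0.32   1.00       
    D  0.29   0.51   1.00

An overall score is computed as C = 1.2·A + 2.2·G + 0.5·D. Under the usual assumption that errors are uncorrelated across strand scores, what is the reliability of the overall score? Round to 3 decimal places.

0.745

Var(C) = 1.2² + 2.2² + 0.5² + 2·[2.64·0.32 + 0.6·0.29 + 1.1·0.51] = 6.53 + 3.1596 = 9.6896.
Because errors are independent across components, Cov(Tᵢ,Tⱼ) = Cov(Xᵢ,Xⱼ); the off-diagonal part of the true-score variance is the same as above.
True-score variance = [1.2²·0.86 + 2.2²·0.55 + 0.5²·0.62] + 3.1596 = 4.0554 + 3.1596 = 7.215.
Reliability = 7.215 / 9.6896 = 0.745.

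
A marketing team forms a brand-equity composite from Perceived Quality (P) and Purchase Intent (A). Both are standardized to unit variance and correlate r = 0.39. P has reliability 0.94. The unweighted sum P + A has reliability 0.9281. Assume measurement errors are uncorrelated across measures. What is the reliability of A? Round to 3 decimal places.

0.860

Var(P+A) = 2 + 2·0.39 = 2.780.
True-score variance = ρ_P + ρ_A + 2·0.39, so 0.9281 = (0.94 + ρ_A + 0.78) / 2.780.
ρ_A = 0.9281·2.780 − 0.94 − 0.78 = 0.860.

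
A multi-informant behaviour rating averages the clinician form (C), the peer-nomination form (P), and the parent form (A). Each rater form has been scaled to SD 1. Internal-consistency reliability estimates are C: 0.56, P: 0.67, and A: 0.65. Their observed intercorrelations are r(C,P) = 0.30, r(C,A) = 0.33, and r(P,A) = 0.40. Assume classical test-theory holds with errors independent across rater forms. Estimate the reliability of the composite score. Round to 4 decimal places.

Var(C+P+A) = 3 + 2·[0.30 + 0.33 + 0.40] = 3 + 2.06 = 5.06.
Because errors are independent across components, Cov(Tᵢ,Tⱼ) = Cov(Xᵢ,Xⱼ); the off-diagonal part of the true-score variance is the same as above.
True-score variance = [0.56 + 0.67 + 0.65] + 2.06 = 1.88 + 2.06 = 3.94.
Reliability = 3.94 / 5.06 = 0.7787.

0.7787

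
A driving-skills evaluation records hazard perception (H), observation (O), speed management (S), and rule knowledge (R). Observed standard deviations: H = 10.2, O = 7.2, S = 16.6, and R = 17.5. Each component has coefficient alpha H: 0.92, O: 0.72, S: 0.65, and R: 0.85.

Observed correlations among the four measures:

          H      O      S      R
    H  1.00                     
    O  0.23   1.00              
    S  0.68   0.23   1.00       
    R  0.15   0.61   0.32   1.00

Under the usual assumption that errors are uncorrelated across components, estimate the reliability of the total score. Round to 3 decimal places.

Var(H+O+S+R) = 10.2² + 7.2² + 16.6² + 17.5² + 2·[10.2·7.2·0.23 + 10.2·16.6·0.68 + 10.2·17.5·0.15 + 7.2·16.6·0.23 + 7.2·17.5·0.61 + 16.6·17.5·0.32] = 737.69 + 712.227 = 1449.92.
With uncorrelated errors the cross-covariances are all true-score covariance, so they carry over unchanged; only the diagonal terms shrink to ρᵢσᵢ².
True-score variance = [10.2²·0.92 + 7.2²·0.72 + 16.6²·0.65 + 17.5²·0.85] + 712.227 = 572.468 + 712.227 = 1284.69.
Reliability = 1284.69 / 1449.92 = 0.886.

0.886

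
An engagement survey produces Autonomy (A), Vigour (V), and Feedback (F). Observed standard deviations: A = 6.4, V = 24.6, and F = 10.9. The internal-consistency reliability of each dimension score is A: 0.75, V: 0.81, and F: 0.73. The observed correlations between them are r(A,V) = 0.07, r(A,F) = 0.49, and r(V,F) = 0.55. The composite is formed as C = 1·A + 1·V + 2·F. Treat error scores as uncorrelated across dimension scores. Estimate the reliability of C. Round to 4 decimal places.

Var(C) = 6.4² + 24.6² + 2²·10.9² + 2·[6.4·24.6·0.07 + 2·6.4·10.9·0.49 + 2·24.6·10.9·0.55] = 1121.36 + 748.679 = 1870.04.
Because errors are independent across components, Cov(Tᵢ,Tⱼ) = Cov(Xᵢ,Xⱼ); the off-diagonal part of the true-score variance is the same as above.
True-score variance = [6.4²·0.75 + 24.6²·0.81 + 2²·10.9²·0.73] + 748.679 = 867.825 + 748.679 = 1616.5.
Reliability = 1616.5 / 1870.04 = 0.8644.

0.8644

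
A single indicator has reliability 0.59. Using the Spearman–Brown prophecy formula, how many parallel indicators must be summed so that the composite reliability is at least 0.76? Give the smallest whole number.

k ≥ ρ*(1−ρ₁)/(ρ₁(1−ρ*)) = 0.76·0.41 / (0.59·0.24) = 2.201.
Smallest integer k = 3.

3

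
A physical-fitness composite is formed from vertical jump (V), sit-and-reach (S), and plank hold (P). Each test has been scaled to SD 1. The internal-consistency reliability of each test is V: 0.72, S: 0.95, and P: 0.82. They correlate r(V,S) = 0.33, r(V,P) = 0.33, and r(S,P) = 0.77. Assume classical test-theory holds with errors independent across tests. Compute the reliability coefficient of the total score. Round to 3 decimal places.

0.913

Var(V+S+P) = 3 + 2·[0.33 + 0.33 + 0.77] = 3 + 2.86 = 5.86.
With uncorrelated errors the cross-covariances are all true-score covariance, so they carry over unchanged; only the diagonal terms shrink to ρᵢσᵢ².
True-score variance = [0.72 + 0.95 + 0.82] + 2.86 = 2.49 + 2.86 = 5.35.
Reliability = 5.35 / 5.86 = 0.913.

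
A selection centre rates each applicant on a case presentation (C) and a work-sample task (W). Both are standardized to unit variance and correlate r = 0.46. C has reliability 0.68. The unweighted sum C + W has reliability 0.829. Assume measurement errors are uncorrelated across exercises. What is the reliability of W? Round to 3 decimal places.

0.821

Var(C+W) = 2 + 2·0.46 = 2.920.
True-score variance = ρ_C + ρ_W + 2·0.46, so 0.829 = (0.68 + ρ_W + 0.92) / 2.920.
ρ_W = 0.829·2.920 − 0.68 − 0.92 = 0.821.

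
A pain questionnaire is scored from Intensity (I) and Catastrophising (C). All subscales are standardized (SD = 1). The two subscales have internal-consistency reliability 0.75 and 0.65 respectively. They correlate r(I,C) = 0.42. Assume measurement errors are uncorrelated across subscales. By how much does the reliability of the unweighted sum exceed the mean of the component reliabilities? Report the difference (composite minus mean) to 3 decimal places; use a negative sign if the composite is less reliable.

0.089

Var(sum) = 2 + 0.84 = 2.84; true-score variance = 1.4 + 0.84 = 2.24; composite reliability = 0.7887.
Mean component reliability = 0.7000.
Difference = 0.7887 − 0.7000 = 0.089.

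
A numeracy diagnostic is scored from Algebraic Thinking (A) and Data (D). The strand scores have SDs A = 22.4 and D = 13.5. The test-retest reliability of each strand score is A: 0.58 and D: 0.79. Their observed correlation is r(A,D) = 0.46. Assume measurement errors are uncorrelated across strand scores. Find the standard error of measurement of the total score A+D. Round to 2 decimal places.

Var(total) = 684.01 + 278.208 = 962.218.
True-score variance = 434.998 + 278.208 = 713.206, so reliability = 0.7412.
Error variance = 962.218 − 713.206 = 249.012; SEM = √249.012 = 15.78.

15.78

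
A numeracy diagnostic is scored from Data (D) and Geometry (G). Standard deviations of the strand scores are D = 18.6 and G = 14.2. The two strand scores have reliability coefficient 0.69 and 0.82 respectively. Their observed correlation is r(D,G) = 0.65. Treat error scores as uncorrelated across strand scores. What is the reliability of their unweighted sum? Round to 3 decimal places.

Var(D+G) = 18.6² + 14.2² + 2·[18.6·14.2·0.65] = 547.6 + 343.356 = 890.956.
With uncorrelated errors the cross-covariances are all true-score covariance, so they carry over unchanged; only the diagonal terms shrink to ρᵢσᵢ².
True-score variance = [18.6²·0.69 + 14.2²·0.82] + 343.356 = 404.057 + 343.356 = 747.413.
Reliability = 747.413 / 890.956 = 0.839.

0.839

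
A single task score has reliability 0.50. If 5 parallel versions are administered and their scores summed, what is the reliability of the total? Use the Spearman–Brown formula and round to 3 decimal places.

0.833

ρ_k = kρ / (1 + (k−1)ρ) = 5·0.50 / (1 + 4·0.50) = 2.500 / 3.000 = 0.833.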